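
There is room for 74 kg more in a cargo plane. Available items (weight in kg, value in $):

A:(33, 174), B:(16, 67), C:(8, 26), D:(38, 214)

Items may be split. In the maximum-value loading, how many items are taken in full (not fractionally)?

Greedy by value/weight ratio, highest first.
Ratios (sorted): D 5.63, A 5.27, B 4.19, C 3.25
take D (38 @ 214); take A (33 @ 174); take 3/16 of B → 12.56. Capacity used 74/74.
2 item(s) taken whole; one partial (take 3/16 of B).

2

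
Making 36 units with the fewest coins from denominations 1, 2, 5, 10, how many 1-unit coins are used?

1

36 = 3×10 + 1×5 + 1×1
Count of 1: 1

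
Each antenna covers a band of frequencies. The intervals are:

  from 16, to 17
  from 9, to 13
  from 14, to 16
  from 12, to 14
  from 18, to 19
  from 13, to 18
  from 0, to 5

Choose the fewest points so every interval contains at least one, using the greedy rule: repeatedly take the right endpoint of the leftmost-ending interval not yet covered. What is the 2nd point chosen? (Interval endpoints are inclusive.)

13

Process intervals by earliest right end; each time one isn't hit yet, stab at its right endpoint.
Sorted: [0,5] [9,13] [12,14] [14,16] [16,17] [13,18] [18,19]
{[0,5]} hit by 5; {[9,13],[12,14]} hit by 13; {[14,16],[16,17],[13,18]} hit by 16; {[18,19]} hit by 19.
Points: 5, 13, 16, 19 (4 total).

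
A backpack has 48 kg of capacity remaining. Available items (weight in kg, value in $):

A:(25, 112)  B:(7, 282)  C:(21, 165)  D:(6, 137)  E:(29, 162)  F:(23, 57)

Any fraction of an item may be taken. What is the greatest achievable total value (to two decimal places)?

Sort by value per unit weight and fill in that order.
Order: B (282/7=40.29) > D (137/6=22.83) > C (165/21=7.86) > E (162/29=5.59) > A (112/25=4.48) > F (57/23=2.48)
Fill: take B (7 @ 282) → take D (6 @ 137) → take C (21 @ 165) → take 14/29 of E → 78.21; 48/48 used.
Total value = 662.21

662.21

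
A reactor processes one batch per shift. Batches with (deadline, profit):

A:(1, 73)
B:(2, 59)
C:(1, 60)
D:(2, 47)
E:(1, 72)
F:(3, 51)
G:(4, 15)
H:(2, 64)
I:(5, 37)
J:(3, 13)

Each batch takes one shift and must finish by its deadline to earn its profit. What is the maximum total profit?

Sort by profit descending; place each in the latest free slot ≤ its deadline.
By profit: A(d1,73), E(d1,72), H(d2,64), C(d1,60), B(d2,59), F(d3,51), D(d2,47), I(d5,37), G(d4,15), J(d3,13)
A→slot 1; E skipped; H→slot 2; C skipped; B skipped; F→slot 3; D skipped; I→slot 5; G→slot 4; J skipped.
Profit = 73 + 64 + 51 + 15 + 37 = 240

240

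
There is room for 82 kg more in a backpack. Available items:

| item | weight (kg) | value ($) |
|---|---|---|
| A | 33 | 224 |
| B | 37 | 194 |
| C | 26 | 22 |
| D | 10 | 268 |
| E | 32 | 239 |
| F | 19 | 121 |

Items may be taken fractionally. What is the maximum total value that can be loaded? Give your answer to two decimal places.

775.58

Ratios (sorted): D 26.80, E 7.47, A 6.79, F 6.37, B 5.24, C 0.85
take D (10 @ 268); take E (32 @ 239); take A (33 @ 224); take 7/19 of F → 44.58. Capacity used 82/82.
Total value = 775.58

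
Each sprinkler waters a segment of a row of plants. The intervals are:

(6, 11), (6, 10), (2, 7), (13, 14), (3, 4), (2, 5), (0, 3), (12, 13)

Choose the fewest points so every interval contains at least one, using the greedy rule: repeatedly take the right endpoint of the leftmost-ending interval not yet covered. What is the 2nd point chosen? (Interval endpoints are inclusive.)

10

Sorted: [0,3] [3,4] [2,5] [2,7] [6,10] [6,11] [12,13] [13,14]
{[0,3],[3,4],[2,5],[2,7]} hit by 3; {[6,10],[6,11]} hit by 10; {[12,13],[13,14]} hit by 13.
Points: 3, 10, 13 (3 total).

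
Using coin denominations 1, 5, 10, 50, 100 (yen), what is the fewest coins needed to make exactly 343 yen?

10

Greedy: take as many of the largest coin as possible, then repeat with the remainder.
343 − 3×100→43 − 4×10→3 − 3×1→0
Total coins = 3 + 4 + 3 = 10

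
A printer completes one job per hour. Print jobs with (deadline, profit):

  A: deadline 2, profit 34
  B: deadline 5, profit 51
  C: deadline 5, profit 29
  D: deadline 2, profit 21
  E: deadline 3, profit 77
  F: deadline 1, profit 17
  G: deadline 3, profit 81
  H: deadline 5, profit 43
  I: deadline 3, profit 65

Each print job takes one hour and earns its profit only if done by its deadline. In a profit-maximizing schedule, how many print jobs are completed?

Take jobs in profit order; each goes to the latest open slot no later than its deadline.
By profit: G(d3,81), E(d3,77), I(d3,65), B(d5,51), H(d5,43), A(d2,34), C(d5,29), D(d2,21), F(d1,17)
G→slot 3; E→slot 2; I→slot 1; B→slot 5; H→slot 4; A skipped; C skipped; D skipped; F skipped.
5 of 9 scheduled.

5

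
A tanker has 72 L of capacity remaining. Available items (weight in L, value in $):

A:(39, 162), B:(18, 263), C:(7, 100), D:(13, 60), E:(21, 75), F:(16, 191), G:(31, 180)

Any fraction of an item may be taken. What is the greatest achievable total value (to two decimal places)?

Sort by value per unit weight and fill in that order.
Ratios (sorted): B 14.61, C 14.29, F 11.94, G 5.81, D 4.62, A 4.15, E 3.57
take B (18 @ 263); take C (7 @ 100); take F (16 @ 191); take G (31 @ 180). Capacity used 72/72.
Total value = 734.00

734.00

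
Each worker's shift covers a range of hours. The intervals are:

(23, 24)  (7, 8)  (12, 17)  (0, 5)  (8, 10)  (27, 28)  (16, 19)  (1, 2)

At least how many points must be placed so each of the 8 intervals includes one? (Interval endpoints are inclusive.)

By right end: [1,2]  [0,5]  [7,8]  [8,10]  [12,17]  [16,19]  [23,24]  [27,28]
[1,2] uncovered → point at 2; [7,8] uncovered → point at 8; [12,17] uncovered → point at 17; [23,24] uncovered → point at 24; [27,28] uncovered → point at 28.
Points: 2, 8, 17, 24, 28 (5 total).

5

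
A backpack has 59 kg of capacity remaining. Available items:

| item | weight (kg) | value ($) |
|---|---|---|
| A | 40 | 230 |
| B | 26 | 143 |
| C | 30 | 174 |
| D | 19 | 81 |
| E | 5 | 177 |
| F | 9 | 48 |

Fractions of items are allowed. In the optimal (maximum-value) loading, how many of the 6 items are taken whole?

Sort by value per unit weight and fill in that order.
Ratios (sorted): E 35.40, C 5.80, A 5.75, B 5.50, F 5.33, D 4.26
take E (5 @ 177); take C (30 @ 174); take 24/40 of A → 138.00. Capacity used 59/59.
2 item(s) taken whole; one partial (take 24/40 of A).

2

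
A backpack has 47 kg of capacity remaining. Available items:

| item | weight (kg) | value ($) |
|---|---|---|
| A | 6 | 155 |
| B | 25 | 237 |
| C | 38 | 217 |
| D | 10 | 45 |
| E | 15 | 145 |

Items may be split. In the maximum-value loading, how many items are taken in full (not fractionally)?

3

Greedy by value/weight ratio, highest first.
Order: A (155/6=25.83) > E (145/15=9.67) > B (237/25=9.48) > C (217/38=5.71) > D (45/10=4.50)
Fill: take A (6 @ 155) → take E (15 @ 145) → take B (25 @ 237) → take 1/38 of C → 5.71; 47/47 used.
3 item(s) taken whole; one partial (take 1/38 of C).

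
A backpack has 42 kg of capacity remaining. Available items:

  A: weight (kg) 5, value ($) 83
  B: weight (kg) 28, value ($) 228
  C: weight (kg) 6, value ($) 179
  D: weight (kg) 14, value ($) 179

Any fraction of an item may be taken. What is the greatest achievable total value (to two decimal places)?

Sort by value per unit weight and fill in that order.
Order: C (179/6=29.83) > A (83/5=16.60) > D (179/14=12.79) > B (228/28=8.14)
Fill: take C (6 @ 179) → take A (5 @ 83) → take D (14 @ 179) → take 17/28 of B → 138.43; 42/42 used.
Total value = 579.43

579.43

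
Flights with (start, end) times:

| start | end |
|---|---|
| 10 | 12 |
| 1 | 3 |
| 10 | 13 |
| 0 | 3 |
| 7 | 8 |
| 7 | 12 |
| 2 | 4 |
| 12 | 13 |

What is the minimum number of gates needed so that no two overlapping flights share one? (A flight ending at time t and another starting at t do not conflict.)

3

starts: [0, 1, 2, 7, 7, 10, 10, 12]
ends:   [3, 3, 4, 8, 12, 12, 13, 13]
s0→1 s1→2 s2→3  — peak 3.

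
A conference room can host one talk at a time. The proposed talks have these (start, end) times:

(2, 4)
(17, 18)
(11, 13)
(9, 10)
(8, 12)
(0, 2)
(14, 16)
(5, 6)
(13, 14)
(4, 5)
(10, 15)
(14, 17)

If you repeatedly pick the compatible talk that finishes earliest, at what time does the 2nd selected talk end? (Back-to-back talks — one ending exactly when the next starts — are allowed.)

4

By end time: (0,2), (2,4), (4,5), (5,6), (9,10), (8,12), (11,13), (13,14), (10,15), (14,16), (14,17), (17,18).
Pick (0,2); next start ≥ 2 → (2,4); next start ≥ 4 → (4,5); next start ≥ 5 → (5,6); next start ≥ 6 → (9,10); next start ≥ 10 → (11,13); next start ≥ 13 → (13,14); next start ≥ 14 → (14,16); next start ≥ 16 → (17,18).
Selected: (0,2) (2,4) (4,5) (5,6) (9,10) (11,13) (13,14) (14,16) (17,18)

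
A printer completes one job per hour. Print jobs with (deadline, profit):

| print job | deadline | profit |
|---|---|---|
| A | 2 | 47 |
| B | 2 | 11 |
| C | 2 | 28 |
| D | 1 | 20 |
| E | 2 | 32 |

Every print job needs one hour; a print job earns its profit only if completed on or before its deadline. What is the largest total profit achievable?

79

Profit order: A=47 E=32 C=28 D=20 B=11
Assign: A→slot 2, E→slot 1, C skipped, D skipped, B skipped.
Slots: [1:E] [2:A]
Profit = 32 + 47 = 79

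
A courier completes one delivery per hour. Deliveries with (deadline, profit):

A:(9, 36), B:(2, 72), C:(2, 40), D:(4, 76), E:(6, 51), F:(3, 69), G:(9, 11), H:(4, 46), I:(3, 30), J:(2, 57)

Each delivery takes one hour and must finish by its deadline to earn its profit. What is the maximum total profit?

Profit order: D=76 B=72 F=69 J=57 E=51 H=46 C=40 A=36 I=30 G=11
Assign: D→slot 4, B→slot 2, F→slot 3, J→slot 1, E→slot 6, H skipped, C skipped, A→slot 9, I skipped, G→slot 8.
Slots: [1:J] [2:B] [3:F] [4:D] [6:E] [8:G] [9:A]
Profit = 57 + 72 + 69 + 76 + 51 + 11 + 36 = 372

372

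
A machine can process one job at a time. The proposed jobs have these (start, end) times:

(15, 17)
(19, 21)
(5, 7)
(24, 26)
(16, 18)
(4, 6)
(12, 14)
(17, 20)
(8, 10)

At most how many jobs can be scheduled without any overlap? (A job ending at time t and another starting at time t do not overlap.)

6

By end time: (4,6), (5,7), (8,10), (12,14), (15,17), (16,18), (17,20), (19,21), (24,26).
Pick (4,6); next start ≥ 6 → (8,10); next start ≥ 10 → (12,14); next start ≥ 14 → (15,17); next start ≥ 17 → (17,20); next start ≥ 20 → (24,26).
Selected 6 jobs.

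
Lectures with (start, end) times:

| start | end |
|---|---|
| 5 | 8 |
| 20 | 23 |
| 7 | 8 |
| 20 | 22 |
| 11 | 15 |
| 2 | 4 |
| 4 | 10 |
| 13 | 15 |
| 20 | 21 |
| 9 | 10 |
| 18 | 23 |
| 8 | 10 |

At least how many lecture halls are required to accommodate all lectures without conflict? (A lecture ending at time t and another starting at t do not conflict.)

Count concurrent intervals with a sweep; the peak is the room count.
Events (time:±→running): 2:+→1 4:-→0 4:+→1 5:+→2 7:+→3 8:-→2 8:-→1 8:+→2 9:+→3 10:-→2 10:-→1 10:-→0 11:+→1 13:+→2 15:-→1 15:-→0 18:+→1 20:+→2 20:+→3 20:+→4 … peak 4.

4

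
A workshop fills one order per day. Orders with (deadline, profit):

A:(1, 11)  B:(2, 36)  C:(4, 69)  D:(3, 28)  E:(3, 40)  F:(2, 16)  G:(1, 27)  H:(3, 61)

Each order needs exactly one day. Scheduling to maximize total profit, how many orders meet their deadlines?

Sort by profit descending; place each in the latest free slot ≤ its deadline.
By profit: C(d4,69), H(d3,61), E(d3,40), B(d2,36), D(d3,28), G(d1,27), F(d2,16), A(d1,11)
C→slot 4; H→slot 3; E→slot 2; B→slot 1; D skipped; G skipped; F skipped; A skipped.
4 of 8 scheduled.

4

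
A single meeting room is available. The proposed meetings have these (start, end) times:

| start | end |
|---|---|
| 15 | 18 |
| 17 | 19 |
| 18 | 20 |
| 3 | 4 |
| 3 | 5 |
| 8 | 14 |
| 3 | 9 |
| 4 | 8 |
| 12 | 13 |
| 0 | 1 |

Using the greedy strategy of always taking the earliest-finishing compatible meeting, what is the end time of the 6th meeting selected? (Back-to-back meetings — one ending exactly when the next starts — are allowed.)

Greedy by earliest finish: after sorting by end time, pick each interval compatible with the last pick.
Sorted by end: (0,1)  (3,4)  (3,5)  (4,8)  (3,9)  (12,13)  (8,14)  (15,18)  (17,19)  (18,20)
take (0,1); take (3,4); take (4,8); skip (3,9); take (12,13); take (15,18); skip (17,19); take (18,20).
Selected: (0,1) (3,4) (4,8) (12,13) (15,18) (18,20)

20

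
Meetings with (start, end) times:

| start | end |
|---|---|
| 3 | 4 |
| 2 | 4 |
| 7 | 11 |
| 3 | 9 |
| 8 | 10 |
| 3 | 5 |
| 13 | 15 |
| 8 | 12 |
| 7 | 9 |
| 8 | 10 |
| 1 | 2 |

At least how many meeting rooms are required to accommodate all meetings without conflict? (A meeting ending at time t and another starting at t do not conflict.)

Count concurrent intervals with a sweep; the peak is the room count.
starts: [1, 2, 3, 3, 3, 7, 7, 8, 8, 8, 13]
ends:   [2, 4, 4, 5, 9, 9, 10, 10, 11, 12, 15]
s1→1 e2→0 s2→1 s3→2 s3→3 s3→4 e4→3 e4→2 e5→1 s7→2 s7→3 s8→4 s8→5 s8→6  — peak 6.

6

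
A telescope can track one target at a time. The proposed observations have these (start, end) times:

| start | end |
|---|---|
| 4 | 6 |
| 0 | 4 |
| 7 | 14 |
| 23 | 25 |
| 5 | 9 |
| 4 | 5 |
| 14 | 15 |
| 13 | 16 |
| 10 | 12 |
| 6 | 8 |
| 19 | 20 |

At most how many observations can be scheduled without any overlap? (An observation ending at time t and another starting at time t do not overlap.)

Sorted by end: (0,4)  (4,5)  (4,6)  (6,8)  (5,9)  (10,12)  (7,14)  (14,15)  (13,16)  (19,20)  (23,25)
take (0,4); take (4,5); take (6,8); take (10,12); take (14,15); take (19,20); take (23,25).
Selected 7 observations.

7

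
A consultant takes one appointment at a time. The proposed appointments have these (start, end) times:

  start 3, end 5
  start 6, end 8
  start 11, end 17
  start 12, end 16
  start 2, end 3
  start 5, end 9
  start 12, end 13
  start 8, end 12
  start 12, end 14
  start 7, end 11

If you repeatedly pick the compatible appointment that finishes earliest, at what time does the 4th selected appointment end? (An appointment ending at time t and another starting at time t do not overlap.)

Greedy by earliest finish: after sorting by end time, pick each interval compatible with the last pick.
Sorted by end: (2,3)  (3,5)  (6,8)  (5,9)  (7,11)  (8,12)  (12,13)  (12,14)  (12,16)  (11,17)
take (2,3); take (3,5); take (6,8); take (8,12); take (12,13); skip (12,16).
Selected: (2,3) (3,5) (6,8) (8,12) (12,13)

12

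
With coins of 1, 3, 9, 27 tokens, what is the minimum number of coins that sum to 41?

5

Greedy: take as many of the largest coin as possible, then repeat with the remainder.
41 − 1×27→14 − 1×9→5 − 1×3→2 − 2×1→0
Total coins = 1 + 1 + 1 + 2 = 5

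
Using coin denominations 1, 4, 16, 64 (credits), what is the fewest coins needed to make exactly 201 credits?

Greedy: take as many of the largest coin as possible, then repeat with the remainder.
201 = 3×64 + 2×4 + 1×1
Total coins = 3 + 2 + 1 = 6

6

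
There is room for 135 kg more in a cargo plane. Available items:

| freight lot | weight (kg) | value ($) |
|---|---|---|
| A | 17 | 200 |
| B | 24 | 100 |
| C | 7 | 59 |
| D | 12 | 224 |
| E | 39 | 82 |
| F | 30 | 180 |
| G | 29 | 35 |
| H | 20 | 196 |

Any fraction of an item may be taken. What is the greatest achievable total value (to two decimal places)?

Sort by value per unit weight and fill in that order.
Order: D (224/12=18.67) > A (200/17=11.76) > H (196/20=9.80) > C (59/7=8.43) > F (180/30=6.00) > B (100/24=4.17) > E (82/39=2.10) > G (35/29=1.21)
Fill: take D (12 @ 224) → take A (17 @ 200) → take H (20 @ 196) → take C (7 @ 59) → take F (30 @ 180) → take B (24 @ 100) → take 25/39 of E → 52.56; 135/135 used.
Total value = 1011.56

1011.56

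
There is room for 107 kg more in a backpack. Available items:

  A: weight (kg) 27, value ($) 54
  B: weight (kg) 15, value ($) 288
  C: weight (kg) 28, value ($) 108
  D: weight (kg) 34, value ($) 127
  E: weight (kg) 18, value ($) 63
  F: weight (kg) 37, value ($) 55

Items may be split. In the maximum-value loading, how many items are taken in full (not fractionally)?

Ratios (sorted): B 19.20, C 3.86, D 3.74, E 3.50, A 2.00, F 1.49
take B (15 @ 288); take C (28 @ 108); take D (34 @ 127); take E (18 @ 63); take 12/27 of A → 24.00. Capacity used 107/107.
4 item(s) taken whole; one partial (take 12/27 of A).

4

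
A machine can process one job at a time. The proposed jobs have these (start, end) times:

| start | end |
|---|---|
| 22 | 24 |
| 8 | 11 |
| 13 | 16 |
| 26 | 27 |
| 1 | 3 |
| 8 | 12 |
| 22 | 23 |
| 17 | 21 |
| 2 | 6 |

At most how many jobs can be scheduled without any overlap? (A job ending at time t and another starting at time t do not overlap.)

By end time: (1,3), (2,6), (8,11), (8,12), (13,16), (17,21), (22,23), (22,24), (26,27).
Pick (1,3); next start ≥ 3 → (8,11); next start ≥ 11 → (13,16); next start ≥ 16 → (17,21); next start ≥ 21 → (22,23); next start ≥ 23 → (26,27).
Selected 6 jobs.

6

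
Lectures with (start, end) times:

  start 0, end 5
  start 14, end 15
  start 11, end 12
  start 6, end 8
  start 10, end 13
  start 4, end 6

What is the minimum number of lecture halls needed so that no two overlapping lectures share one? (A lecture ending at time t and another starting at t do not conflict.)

2

starts: [0, 4, 6, 10, 11, 14]
ends:   [5, 6, 8, 12, 13, 15]
s0→1 s4→2  — peak 2.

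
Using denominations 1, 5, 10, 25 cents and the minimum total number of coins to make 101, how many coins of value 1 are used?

1

101 = 4×25 + 1×1
Count of 1: 1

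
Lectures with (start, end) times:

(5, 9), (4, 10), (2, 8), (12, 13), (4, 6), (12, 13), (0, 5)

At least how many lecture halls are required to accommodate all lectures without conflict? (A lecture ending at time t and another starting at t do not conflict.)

Count concurrent intervals with a sweep; the peak is the room count.
starts: [0, 2, 4, 4, 5, 12, 12]
ends:   [5, 6, 8, 9, 10, 13, 13]
s0→1 s2→2 s4→3 s4→4  — peak 4.

4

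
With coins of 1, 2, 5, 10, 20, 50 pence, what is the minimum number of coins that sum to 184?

7

184 − 3×50→34 − 1×20→14 − 1×10→4 − 2×2→0
Total coins = 3 + 1 + 1 + 2 = 7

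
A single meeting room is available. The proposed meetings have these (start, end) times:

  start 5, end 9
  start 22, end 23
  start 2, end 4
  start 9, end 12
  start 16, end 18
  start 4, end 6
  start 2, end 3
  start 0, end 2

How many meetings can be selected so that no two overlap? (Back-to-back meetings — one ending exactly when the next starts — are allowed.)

6

Sort by end time and greedily take each interval whose start is ≥ the last chosen end.
Sorted by end: (0,2)  (2,3)  (2,4)  (4,6)  (5,9)  (9,12)  (16,18)  (22,23)
take (0,2); take (2,3); skip (2,4); take (4,6); take (9,12); take (16,18); take (22,23).
Selected 6 meetings.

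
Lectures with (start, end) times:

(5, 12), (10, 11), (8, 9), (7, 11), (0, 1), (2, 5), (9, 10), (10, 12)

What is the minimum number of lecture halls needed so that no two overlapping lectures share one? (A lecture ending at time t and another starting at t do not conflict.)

4

Events (time:±→running): 0:+→1 1:-→0 2:+→1 5:-→0 5:+→1 7:+→2 8:+→3 9:-→2 9:+→3 10:-→2 10:+→3 10:+→4 … peak 4.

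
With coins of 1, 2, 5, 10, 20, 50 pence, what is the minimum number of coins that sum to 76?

Greedy: take as many of the largest coin as possible, then repeat with the remainder.
76 = 1×50 + 1×20 + 1×5 + 1×1
Total coins = 1 + 1 + 1 + 1 = 4

4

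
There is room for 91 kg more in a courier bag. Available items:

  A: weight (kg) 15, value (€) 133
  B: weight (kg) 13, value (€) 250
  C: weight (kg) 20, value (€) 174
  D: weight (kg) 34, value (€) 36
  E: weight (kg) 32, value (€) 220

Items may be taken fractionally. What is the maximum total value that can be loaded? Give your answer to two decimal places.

Ratios (sorted): B 19.23, A 8.87, C 8.70, E 6.88, D 1.06
take B (13 @ 250); take A (15 @ 133); take C (20 @ 174); take E (32 @ 220); take 11/34 of D → 11.65. Capacity used 91/91.
Total value = 788.65

788.65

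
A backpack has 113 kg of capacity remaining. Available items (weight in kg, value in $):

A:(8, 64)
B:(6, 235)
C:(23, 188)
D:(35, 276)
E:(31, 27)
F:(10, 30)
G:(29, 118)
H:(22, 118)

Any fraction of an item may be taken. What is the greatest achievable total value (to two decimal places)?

958.31

Order: B (235/6=39.17) > C (188/23=8.17) > A (64/8=8.00) > D (276/35=7.89) > H (118/22=5.36) > G (118/29=4.07) > F (30/10=3.00) > E (27/31=0.87)
Fill: take B (6 @ 235) → take C (23 @ 188) → take A (8 @ 64) → take D (35 @ 276) → take H (22 @ 118) → take 19/29 of G → 77.31; 113/113 used.
Total value = 958.31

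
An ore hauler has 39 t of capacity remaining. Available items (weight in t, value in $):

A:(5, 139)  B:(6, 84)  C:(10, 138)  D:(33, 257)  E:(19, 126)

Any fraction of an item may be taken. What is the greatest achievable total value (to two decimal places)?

501.18

Greedy by value/weight ratio, highest first.
Order: A (139/5=27.80) > B (84/6=14.00) > C (138/10=13.80) > D (257/33=7.79) > E (126/19=6.63)
Fill: take A (5 @ 139) → take B (6 @ 84) → take C (10 @ 138) → take 18/33 of D → 140.18; 39/39 used.
Total value = 501.18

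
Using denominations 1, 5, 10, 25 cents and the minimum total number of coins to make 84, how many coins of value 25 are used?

84 = 3×25 + 1×5 + 4×1
Count of 25: 3

3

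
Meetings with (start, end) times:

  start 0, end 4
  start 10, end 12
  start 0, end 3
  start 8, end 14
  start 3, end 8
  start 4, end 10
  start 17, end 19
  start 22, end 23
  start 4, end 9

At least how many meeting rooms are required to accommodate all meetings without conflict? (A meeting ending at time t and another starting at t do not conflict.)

3

The answer is the maximum number of intervals overlapping at any instant.
starts: [0, 0, 3, 4, 4, 8, 10, 17, 22]
ends:   [3, 4, 8, 9, 10, 12, 14, 19, 23]
s0→1 s0→2 e3→1 s3→2 e4→1 s4→2 s4→3  — peak 3.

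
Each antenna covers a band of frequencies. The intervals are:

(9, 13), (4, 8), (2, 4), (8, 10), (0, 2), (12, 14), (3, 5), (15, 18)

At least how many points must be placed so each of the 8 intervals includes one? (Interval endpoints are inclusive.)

Sort by right endpoint; whenever an interval is uncovered, place a point at its right end.
By right end: [0,2]  [2,4]  [3,5]  [4,8]  [8,10]  [9,13]  [12,14]  [15,18]
[0,2] uncovered → point at 2; [3,5] uncovered → point at 5; [8,10] uncovered → point at 10; [12,14] uncovered → point at 14; [15,18] uncovered → point at 18.
Points: 2, 5, 10, 14, 18 (5 total).

5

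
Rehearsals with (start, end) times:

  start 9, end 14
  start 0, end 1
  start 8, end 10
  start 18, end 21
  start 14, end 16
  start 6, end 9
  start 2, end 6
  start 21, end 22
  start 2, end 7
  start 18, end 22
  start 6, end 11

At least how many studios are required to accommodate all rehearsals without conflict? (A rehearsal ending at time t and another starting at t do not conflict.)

3

Count concurrent intervals with a sweep; the peak is the room count.
starts: [0, 2, 2, 6, 6, 8, 9, 14, 18, 18, 21]
ends:   [1, 6, 7, 9, 10, 11, 14, 16, 21, 22, 22]
s0→1 e1→0 s2→1 s2→2 e6→1 s6→2 s6→3  — peak 3.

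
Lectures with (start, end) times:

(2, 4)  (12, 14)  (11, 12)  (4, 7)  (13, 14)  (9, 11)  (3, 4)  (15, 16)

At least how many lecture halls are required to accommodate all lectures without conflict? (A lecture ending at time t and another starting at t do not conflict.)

starts: [2, 3, 4, 9, 11, 12, 13, 15]
ends:   [4, 4, 7, 11, 12, 14, 14, 16]
s2→1 s3→2  — peak 2.

2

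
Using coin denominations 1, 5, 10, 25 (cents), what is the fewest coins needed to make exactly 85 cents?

Use the largest denomination that fits, subtract, and repeat.
85 = 3×25 + 1×10
Total coins = 3 + 1 = 4

4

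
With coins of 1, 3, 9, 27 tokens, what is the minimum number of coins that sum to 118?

6

Use the largest denomination that fits, subtract, and repeat.
118 − 4×27→10 − 1×9→1 − 1×1→0
Total coins = 4 + 1 + 1 = 6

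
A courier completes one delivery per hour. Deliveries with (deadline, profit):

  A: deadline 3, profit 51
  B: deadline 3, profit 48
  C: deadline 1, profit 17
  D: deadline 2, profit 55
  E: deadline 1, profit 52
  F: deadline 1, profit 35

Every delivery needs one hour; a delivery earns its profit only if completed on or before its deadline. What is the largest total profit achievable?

Take jobs in profit order; each goes to the latest open slot no later than its deadline.
Profit order: D=55 E=52 A=51 B=48 F=35 C=17
Assign: D→slot 2, E→slot 1, A→slot 3, B skipped, F skipped, C skipped.
Slots: [1:E] [2:D] [3:A]
Profit = 52 + 55 + 51 = 158

158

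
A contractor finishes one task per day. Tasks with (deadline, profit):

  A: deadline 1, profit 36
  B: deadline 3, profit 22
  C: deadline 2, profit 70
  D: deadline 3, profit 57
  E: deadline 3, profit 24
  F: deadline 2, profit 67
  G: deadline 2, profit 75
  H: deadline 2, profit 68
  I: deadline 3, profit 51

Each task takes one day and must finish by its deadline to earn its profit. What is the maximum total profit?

Profit order: G=75 C=70 H=68 F=67 D=57 I=51 A=36 E=24 B=22
Assign: G→slot 2, C→slot 1, H skipped, F skipped, D→slot 3, I skipped, A skipped, E skipped, B skipped.
Slots: [1:C] [2:G] [3:D]
Profit = 70 + 75 + 57 = 202

202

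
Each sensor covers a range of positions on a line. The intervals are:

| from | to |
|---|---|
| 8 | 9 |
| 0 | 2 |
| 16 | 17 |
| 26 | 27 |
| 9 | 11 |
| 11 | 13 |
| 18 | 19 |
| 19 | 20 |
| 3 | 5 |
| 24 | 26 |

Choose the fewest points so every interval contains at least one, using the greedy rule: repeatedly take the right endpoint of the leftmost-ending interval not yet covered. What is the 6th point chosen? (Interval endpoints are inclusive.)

19

By right end: [0,2]  [3,5]  [8,9]  [9,11]  [11,13]  [16,17]  [18,19]  [19,20]  [24,26]  [26,27]
[0,2] uncovered → point at 2; [3,5] uncovered → point at 5; [8,9] uncovered → point at 9; [11,13] uncovered → point at 13; [16,17] uncovered → point at 17; [18,19] uncovered → point at 19; [24,26] uncovered → point at 26.
Points: 2, 5, 9, 13, 17, 19, 26 (7 total).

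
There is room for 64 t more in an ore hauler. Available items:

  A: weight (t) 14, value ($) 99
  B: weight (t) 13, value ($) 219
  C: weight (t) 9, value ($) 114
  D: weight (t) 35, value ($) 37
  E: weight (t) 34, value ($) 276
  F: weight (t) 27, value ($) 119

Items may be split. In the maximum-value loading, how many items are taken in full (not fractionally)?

Order: B (219/13=16.85) > C (114/9=12.67) > E (276/34=8.12) > A (99/14=7.07) > F (119/27=4.41) > D (37/35=1.06)
Fill: take B (13 @ 219) → take C (9 @ 114) → take E (34 @ 276) → take 8/14 of A → 56.57; 64/64 used.
3 item(s) taken whole; one partial (take 8/14 of A).

3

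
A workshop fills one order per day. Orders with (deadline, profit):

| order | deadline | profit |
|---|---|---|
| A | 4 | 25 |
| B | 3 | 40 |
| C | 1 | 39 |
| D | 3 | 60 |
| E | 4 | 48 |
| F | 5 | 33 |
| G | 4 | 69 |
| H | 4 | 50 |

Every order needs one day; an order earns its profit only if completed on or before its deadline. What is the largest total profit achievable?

260

Profit order: G=69 D=60 H=50 E=48 B=40 C=39 F=33 A=25
Assign: G→slot 4, D→slot 3, H→slot 2, E→slot 1, B skipped, C skipped, F→slot 5, A skipped.
Slots: [1:E] [2:H] [3:D] [4:G] [5:F]
Profit = 48 + 50 + 60 + 69 + 33 = 260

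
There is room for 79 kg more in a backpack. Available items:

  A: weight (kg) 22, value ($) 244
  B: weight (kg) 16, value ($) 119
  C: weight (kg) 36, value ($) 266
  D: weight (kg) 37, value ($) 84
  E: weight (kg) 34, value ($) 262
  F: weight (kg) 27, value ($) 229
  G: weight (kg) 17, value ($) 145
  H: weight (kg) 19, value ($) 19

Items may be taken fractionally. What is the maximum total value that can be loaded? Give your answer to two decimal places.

718.18

Ratios (sorted): A 11.09, G 8.53, F 8.48, E 7.71, B 7.44, C 7.39, D 2.27, H 1.00
take A (22 @ 244); take G (17 @ 145); take F (27 @ 229); take 13/34 of E → 100.18. Capacity used 79/79.
Total value = 718.18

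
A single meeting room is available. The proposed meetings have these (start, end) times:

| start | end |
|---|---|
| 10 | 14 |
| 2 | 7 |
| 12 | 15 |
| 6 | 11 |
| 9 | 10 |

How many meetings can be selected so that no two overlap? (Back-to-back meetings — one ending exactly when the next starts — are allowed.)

3

Order by finish time; keep every interval that doesn't clash with the previous kept one.
Sorted by end: (2,7)  (9,10)  (6,11)  (10,14)  (12,15)
take (2,7); take (9,10); take (10,14).
Selected 3 meetings.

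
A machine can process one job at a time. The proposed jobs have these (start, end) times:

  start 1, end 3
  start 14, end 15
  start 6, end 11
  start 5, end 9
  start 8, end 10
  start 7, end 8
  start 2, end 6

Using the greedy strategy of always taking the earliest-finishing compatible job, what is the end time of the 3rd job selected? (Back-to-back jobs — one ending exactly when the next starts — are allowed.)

Order by finish time; keep every interval that doesn't clash with the previous kept one.
Sorted by end: (1,3)  (2,6)  (7,8)  (5,9)  (8,10)  (6,11)  (14,15)
take (1,3); take (7,8); take (8,10); skip (6,11); take (14,15).
Selected: (1,3) (7,8) (8,10) (14,15)

10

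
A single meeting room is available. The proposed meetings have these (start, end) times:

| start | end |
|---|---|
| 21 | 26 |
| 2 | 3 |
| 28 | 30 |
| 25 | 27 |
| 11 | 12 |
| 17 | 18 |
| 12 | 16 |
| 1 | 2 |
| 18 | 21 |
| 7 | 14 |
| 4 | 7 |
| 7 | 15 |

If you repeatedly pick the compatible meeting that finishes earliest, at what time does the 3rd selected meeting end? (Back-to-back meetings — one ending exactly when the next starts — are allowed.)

7

Order by finish time; keep every interval that doesn't clash with the previous kept one.
By end time: (1,2), (2,3), (4,7), (11,12), (7,14), (7,15), (12,16), (17,18), (18,21), (21,26), (25,27), (28,30).
Pick (1,2); next start ≥ 2 → (2,3); next start ≥ 3 → (4,7); next start ≥ 7 → (11,12); next start ≥ 12 → (12,16); next start ≥ 16 → (17,18); next start ≥ 18 → (18,21); next start ≥ 21 → (21,26); next start ≥ 26 → (28,30).
Selected: (1,2) (2,3) (4,7) (11,12) (12,16) (17,18) (18,21) (21,26) (28,30)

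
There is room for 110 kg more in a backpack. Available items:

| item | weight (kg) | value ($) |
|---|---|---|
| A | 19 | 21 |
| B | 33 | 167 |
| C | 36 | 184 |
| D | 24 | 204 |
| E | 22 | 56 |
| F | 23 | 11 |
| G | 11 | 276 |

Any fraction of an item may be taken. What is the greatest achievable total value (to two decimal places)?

Order: G (276/11=25.09) > D (204/24=8.50) > C (184/36=5.11) > B (167/33=5.06) > E (56/22=2.55) > A (21/19=1.11) > F (11/23=0.48)
Fill: take G (11 @ 276) → take D (24 @ 204) → take C (36 @ 184) → take B (33 @ 167) → take 6/22 of E → 15.27; 110/110 used.
Total value = 846.27

846.27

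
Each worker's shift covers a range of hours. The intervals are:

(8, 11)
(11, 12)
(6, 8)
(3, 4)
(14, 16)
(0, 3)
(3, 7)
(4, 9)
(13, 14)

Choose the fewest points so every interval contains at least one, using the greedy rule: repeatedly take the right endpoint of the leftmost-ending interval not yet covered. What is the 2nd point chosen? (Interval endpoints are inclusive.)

8

Sorted: [0,3] [3,4] [3,7] [6,8] [4,9] [8,11] [11,12] [13,14] [14,16]
{[0,3],[3,4],[3,7]} hit by 3; {[6,8],[4,9],[8,11]} hit by 8; {[11,12]} hit by 12; {[13,14],[14,16]} hit by 14.
Points: 3, 8, 12, 14 (4 total).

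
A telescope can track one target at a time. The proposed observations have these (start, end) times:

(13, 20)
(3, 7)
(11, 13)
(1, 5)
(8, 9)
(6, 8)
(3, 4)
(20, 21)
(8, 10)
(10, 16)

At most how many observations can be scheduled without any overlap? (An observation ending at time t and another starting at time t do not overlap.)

Greedy by earliest finish: after sorting by end time, pick each interval compatible with the last pick.
Sorted by end: (3,4)  (1,5)  (3,7)  (6,8)  (8,9)  (8,10)  (11,13)  (10,16)  (13,20)  (20,21)
take (3,4); skip (1,5); skip (3,7); take (6,8); take (8,9); skip (8,10); take (11,13); skip (10,16); take (13,20); take (20,21).
Selected 6 observations.

6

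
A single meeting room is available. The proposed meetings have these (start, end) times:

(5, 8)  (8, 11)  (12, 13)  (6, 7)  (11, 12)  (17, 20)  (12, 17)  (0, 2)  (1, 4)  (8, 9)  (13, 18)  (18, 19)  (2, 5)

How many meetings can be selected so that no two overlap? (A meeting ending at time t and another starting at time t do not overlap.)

8

Order by finish time; keep every interval that doesn't clash with the previous kept one.
Sorted by end: (0,2)  (1,4)  (2,5)  (6,7)  (5,8)  (8,9)  (8,11)  (11,12)  (12,13)  (12,17)  (13,18)  (18,19)  (17,20)
take (0,2); take (2,5); take (6,7); take (8,9); skip (8,11); take (11,12); take (12,13); take (13,18); take (18,19); skip (17,20).
Selected 8 meetings.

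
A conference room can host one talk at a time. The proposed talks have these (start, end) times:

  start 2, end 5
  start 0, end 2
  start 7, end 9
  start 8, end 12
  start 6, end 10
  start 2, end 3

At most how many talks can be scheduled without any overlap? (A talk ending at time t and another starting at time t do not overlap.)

3

Sorted by end: (0,2)  (2,3)  (2,5)  (7,9)  (6,10)  (8,12)
take (0,2); take (2,3); take (7,9).
Selected 3 talks.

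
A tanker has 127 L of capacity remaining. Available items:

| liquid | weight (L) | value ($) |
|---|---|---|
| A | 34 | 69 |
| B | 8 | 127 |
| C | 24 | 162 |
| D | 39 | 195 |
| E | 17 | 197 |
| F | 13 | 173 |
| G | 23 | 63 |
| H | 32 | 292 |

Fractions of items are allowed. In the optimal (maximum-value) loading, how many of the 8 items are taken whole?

5

Greedy by value/weight ratio, highest first.
Order: B (127/8=15.88) > F (173/13=13.31) > E (197/17=11.59) > H (292/32=9.12) > C (162/24=6.75) > D (195/39=5.00) > G (63/23=2.74) > A (69/34=2.03)
Fill: take B (8 @ 127) → take F (13 @ 173) → take E (17 @ 197) → take H (32 @ 292) → take C (24 @ 162) → take 33/39 of D → 165.00; 127/127 used.
5 item(s) taken whole; one partial (take 33/39 of D).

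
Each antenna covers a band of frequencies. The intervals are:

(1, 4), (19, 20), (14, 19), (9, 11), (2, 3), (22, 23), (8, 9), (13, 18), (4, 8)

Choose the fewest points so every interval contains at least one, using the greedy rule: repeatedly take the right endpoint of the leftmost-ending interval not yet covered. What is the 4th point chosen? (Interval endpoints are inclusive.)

18

By right end: [2,3]  [1,4]  [4,8]  [8,9]  [9,11]  [13,18]  [14,19]  [19,20]  [22,23]
[2,3] uncovered → point at 3; [4,8] uncovered → point at 8; [9,11] uncovered → point at 11; [13,18] uncovered → point at 18; [19,20] uncovered → point at 20; [22,23] uncovered → point at 23.
Points: 3, 8, 11, 18, 20, 23 (6 total).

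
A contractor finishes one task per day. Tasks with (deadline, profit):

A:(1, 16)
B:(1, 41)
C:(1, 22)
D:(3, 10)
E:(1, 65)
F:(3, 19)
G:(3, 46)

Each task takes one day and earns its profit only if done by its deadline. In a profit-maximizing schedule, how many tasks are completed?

Take jobs in profit order; each goes to the latest open slot no later than its deadline.
By profit: E(d1,65), G(d3,46), B(d1,41), C(d1,22), F(d3,19), A(d1,16), D(d3,10)
E→slot 1; G→slot 3; B skipped; C skipped; F→slot 2; A skipped; D skipped.
3 of 7 scheduled.

3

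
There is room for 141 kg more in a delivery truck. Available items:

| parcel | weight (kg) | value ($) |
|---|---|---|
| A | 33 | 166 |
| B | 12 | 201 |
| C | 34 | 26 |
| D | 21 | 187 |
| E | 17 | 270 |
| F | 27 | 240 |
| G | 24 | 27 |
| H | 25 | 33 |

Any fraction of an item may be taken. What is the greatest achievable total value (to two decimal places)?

1103.75

Greedy by value/weight ratio, highest first.
Order: B (201/12=16.75) > E (270/17=15.88) > D (187/21=8.90) > F (240/27=8.89) > A (166/33=5.03) > H (33/25=1.32) > G (27/24=1.12) > C (26/34=0.76)
Fill: take B (12 @ 201) → take E (17 @ 270) → take D (21 @ 187) → take F (27 @ 240) → take A (33 @ 166) → take H (25 @ 33) → take 6/24 of G → 6.75; 141/141 used.
Total value = 1103.75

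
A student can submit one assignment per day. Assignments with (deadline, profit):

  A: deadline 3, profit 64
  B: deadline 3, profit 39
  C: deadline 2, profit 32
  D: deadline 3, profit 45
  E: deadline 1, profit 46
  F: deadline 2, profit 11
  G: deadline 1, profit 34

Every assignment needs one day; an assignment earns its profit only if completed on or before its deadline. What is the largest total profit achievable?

155

Sort by profit descending; place each in the latest free slot ≤ its deadline.
Profit order: A=64 E=46 D=45 B=39 G=34 C=32 F=11
Assign: A→slot 3, E→slot 1, D→slot 2, B skipped, G skipped, C skipped, F skipped.
Slots: [1:E] [2:D] [3:A]
Profit = 46 + 45 + 64 = 155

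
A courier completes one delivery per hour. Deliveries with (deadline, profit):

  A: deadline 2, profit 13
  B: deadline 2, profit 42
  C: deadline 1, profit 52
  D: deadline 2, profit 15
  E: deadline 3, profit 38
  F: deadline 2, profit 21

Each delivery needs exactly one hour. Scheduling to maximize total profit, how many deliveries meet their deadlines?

By profit: C(d1,52), B(d2,42), E(d3,38), F(d2,21), D(d2,15), A(d2,13)
C→slot 1; B→slot 2; E→slot 3; F skipped; D skipped; A skipped.
3 of 6 scheduled.

3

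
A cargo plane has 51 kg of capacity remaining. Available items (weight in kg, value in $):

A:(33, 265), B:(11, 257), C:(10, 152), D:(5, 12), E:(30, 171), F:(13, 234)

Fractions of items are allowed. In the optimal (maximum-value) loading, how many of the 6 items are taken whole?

Greedy by value/weight ratio, highest first.
Ratios (sorted): B 23.36, F 18.00, C 15.20, A 8.03, E 5.70, D 2.40
take B (11 @ 257); take F (13 @ 234); take C (10 @ 152); take 17/33 of A → 136.52. Capacity used 51/51.
3 item(s) taken whole; one partial (take 17/33 of A).

3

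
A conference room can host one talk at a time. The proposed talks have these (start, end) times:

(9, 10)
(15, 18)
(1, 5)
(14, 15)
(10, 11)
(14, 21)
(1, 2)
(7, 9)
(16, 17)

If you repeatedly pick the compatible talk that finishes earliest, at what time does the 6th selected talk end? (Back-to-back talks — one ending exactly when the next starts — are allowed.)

Order by finish time; keep every interval that doesn't clash with the previous kept one.
By end time: (1,2), (1,5), (7,9), (9,10), (10,11), (14,15), (16,17), (15,18), (14,21).
Pick (1,2); next start ≥ 2 → (7,9); next start ≥ 9 → (9,10); next start ≥ 10 → (10,11); next start ≥ 11 → (14,15); next start ≥ 15 → (16,17).
Selected: (1,2) (7,9) (9,10) (10,11) (14,15) (16,17)

17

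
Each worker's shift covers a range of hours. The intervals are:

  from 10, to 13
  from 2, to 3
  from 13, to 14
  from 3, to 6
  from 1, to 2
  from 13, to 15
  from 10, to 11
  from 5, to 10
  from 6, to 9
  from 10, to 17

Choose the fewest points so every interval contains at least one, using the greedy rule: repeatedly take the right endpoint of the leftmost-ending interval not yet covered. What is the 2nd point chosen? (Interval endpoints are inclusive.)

6

By right end: [1,2]  [2,3]  [3,6]  [6,9]  [5,10]  [10,11]  [10,13]  [13,14]  [13,15]  [10,17]
[1,2] uncovered → point at 2; [3,6] uncovered → point at 6; [10,11] uncovered → point at 11; [13,14] uncovered → point at 14.
Points: 2, 6, 11, 14 (4 total).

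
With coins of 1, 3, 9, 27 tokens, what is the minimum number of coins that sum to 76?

6

Use the largest denomination that fits, subtract, and repeat.
76 − 2×27→22 − 2×9→4 − 1×3→1 − 1×1→0
Total coins = 2 + 2 + 1 + 1 = 6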